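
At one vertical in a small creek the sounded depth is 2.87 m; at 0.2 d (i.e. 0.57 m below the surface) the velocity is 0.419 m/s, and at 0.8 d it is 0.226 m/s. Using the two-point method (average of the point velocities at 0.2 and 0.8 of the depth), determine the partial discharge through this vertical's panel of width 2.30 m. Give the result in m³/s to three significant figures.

2.13 m³/s

v̄ = (0.419 + 0.226) / 2 = 0.3225 m/s
q = v̄ × d × w = 0.3225 × 2.87 × 2.30 = 2.129 m³/s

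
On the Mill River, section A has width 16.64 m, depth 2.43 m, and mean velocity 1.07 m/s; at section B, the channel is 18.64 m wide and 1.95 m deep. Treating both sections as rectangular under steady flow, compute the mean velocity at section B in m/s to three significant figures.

1.19 m/s

Q = A₁V₁ = (16.64×2.43) × 1.07 = 43.27 m³/s
A₂ = 18.64 × 1.95 = 36.35 m²
V₂ = Q/A₂ = 43.27/36.35 = 1.190 m/s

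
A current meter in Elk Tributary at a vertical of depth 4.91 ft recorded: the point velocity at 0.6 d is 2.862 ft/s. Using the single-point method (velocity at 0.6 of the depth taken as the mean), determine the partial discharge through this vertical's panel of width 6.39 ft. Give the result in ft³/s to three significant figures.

89.8 ft³/s

v̄ = v₀.₆ = 2.862 ft/s
q = v̄ × d × w = 2.862 × 4.91 × 6.39 = 89.79 ft³/s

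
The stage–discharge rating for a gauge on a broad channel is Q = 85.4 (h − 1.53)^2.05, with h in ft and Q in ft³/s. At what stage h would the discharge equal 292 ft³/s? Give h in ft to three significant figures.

3.35 ft

h − h₀ = (Q/C)^(1/b) = (292/85.4)^(1/2.05) = 1.822 ft
h = 1.53 + 1.822 = 3.352 ft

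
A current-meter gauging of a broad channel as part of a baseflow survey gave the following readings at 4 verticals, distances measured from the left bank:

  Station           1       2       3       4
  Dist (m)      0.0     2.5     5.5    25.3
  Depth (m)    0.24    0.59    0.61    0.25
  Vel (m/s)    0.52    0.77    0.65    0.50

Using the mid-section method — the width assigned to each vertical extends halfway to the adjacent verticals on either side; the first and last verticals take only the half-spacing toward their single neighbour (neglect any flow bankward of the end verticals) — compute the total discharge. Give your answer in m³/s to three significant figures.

w_1 = (2.5 − 0.0)/2 = 1.25 m; q_1 = 0.52 × 0.24 × 1.25 = 0.1560 m³/s
w_2 = (5.5 − 0.0)/2 = 2.75 m; q_2 = 0.77 × 0.59 × 2.75 = 1.249 m³/s
w_3 = (25.3 − 2.5)/2 = 11.4 m; q_3 = 0.65 × 0.61 × 11.4 = 4.520 m³/s
w_4 = (25.3 − 5.5)/2 = 9.9 m; q_4 = 0.50 × 0.25 × 9.9 = 1.238 m³/s
Q = Σ qᵢ = 7.163 m³/s

7.16 m³/s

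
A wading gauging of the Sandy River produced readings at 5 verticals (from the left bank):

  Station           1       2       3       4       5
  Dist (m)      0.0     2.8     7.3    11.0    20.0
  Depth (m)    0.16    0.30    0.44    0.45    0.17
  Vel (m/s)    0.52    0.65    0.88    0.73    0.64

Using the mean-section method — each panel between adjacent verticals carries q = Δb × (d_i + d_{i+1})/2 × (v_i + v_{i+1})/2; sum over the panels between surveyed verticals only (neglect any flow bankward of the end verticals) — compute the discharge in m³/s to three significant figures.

Panel 1-2: Δb = 2.8 m, d̄ = (0.16+0.30)/2 = 0.23, v̄ = (0.52+0.65)/2 = 0.585 → q = 2.8×0.23×0.585 = 0.3767 m³/s
Panel 2-3: Δb = 4.5 m, d̄ = (0.30+0.44)/2 = 0.37, v̄ = (0.65+0.88)/2 = 0.765 → q = 4.5×0.37×0.765 = 1.274 m³/s
Panel 3-4: Δb = 3.7 m, d̄ = (0.44+0.45)/2 = 0.445, v̄ = (0.88+0.73)/2 = 0.805 → q = 3.7×0.445×0.805 = 1.325 m³/s
Panel 4-5: Δb = 9 m, d̄ = (0.45+0.17)/2 = 0.31, v̄ = (0.73+0.64)/2 = 0.685 → q = 9×0.31×0.685 = 1.911 m³/s
Q = Σ q = 4.887 m³/s

4.89 m³/s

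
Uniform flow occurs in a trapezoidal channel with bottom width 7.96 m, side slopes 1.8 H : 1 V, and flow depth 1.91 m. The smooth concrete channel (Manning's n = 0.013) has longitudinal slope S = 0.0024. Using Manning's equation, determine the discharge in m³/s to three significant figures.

101 m³/s

A = (b + z·y)·y = (7.96 + 1.8×1.91)×1.91 = 21.77 m²
P = b + 2y√(1+z²) = 7.96 + 2×1.91×√(1+1.8²) = 15.83 m
R = A/P = 21.77/15.83 = 1.376 m
Q = (1/n)·A·R^(2/3)·S^(1/2) = (1/0.013) × 21.77 × 1.376^(2/3) × 0.0024^(1/2) = 101.5 m³/s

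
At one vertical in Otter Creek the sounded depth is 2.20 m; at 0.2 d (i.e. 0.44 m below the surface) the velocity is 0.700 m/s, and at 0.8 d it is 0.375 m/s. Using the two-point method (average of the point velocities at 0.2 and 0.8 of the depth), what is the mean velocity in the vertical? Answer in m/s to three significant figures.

0.538 m/s

v̄ = (0.700 + 0.375) / 2 = 0.5375 m/s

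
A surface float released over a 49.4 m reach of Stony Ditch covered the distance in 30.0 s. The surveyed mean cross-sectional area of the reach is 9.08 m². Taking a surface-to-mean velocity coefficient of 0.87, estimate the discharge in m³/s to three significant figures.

13.0 m³/s

v_surface = L / t̄ = 49.4 / 30 = 1.647 m/s
v_mean = 0.87 × 1.647 = 1.433 m/s
Q = A × v_mean = 9.08 × 1.433 = 13.01 m³/s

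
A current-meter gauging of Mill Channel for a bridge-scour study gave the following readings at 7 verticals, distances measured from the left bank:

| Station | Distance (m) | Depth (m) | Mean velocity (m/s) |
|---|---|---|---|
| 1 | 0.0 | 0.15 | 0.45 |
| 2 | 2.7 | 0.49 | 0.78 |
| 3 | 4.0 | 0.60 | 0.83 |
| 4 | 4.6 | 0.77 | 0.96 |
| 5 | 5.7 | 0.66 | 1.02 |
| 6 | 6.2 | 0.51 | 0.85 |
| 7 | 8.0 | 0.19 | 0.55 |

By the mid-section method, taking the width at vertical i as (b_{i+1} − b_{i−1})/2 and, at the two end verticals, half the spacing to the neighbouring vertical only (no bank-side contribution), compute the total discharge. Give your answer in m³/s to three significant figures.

w_1 = (2.7 − 0.0)/2 = 1.35 m; q_1 = 0.45 × 0.15 × 1.35 = 0.09113 m³/s
w_2 = (4.0 − 0.0)/2 = 2 m; q_2 = 0.78 × 0.49 × 2 = 0.7644 m³/s
w_3 = (4.6 − 2.7)/2 = 0.95 m; q_3 = 0.83 × 0.60 × 0.95 = 0.4731 m³/s
w_4 = (5.7 − 4.0)/2 = 0.85 m; q_4 = 0.96 × 0.77 × 0.85 = 0.6283 m³/s
w_5 = (6.2 − 4.6)/2 = 0.8 m; q_5 = 1.02 × 0.66 × 0.8 = 0.5386 m³/s
w_6 = (8.0 − 5.7)/2 = 1.15 m; q_6 = 0.85 × 0.51 × 1.15 = 0.4985 m³/s
w_7 = (8.0 − 6.2)/2 = 0.9 m; q_7 = 0.55 × 0.19 × 0.9 = 0.09405 m³/s
Q = Σ qᵢ = 3.088 m³/s

3.09 m³/s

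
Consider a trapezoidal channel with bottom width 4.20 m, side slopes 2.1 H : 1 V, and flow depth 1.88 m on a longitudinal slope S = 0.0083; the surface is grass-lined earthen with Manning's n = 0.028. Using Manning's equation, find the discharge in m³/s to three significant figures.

A = (b + z·y)·y = (4.20 + 2.1×1.88)×1.88 = 15.32 m²
P = b + 2y√(1+z²) = 4.20 + 2×1.88×√(1+2.1²) = 12.95 m
R = A/P = 15.32/12.95 = 1.183 m
Q = (1/n)·A·R^(2/3)·S^(1/2) = (1/0.028) × 15.32 × 1.183^(2/3) × 0.0083^(1/2) = 55.76 m³/s

55.8 m³/s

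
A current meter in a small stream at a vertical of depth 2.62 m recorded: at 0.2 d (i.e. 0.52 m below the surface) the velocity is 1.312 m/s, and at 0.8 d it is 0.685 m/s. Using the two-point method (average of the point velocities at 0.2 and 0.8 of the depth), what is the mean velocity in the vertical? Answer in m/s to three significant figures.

v̄ = (1.312 + 0.685) / 2 = 0.9985 m/s

0.999 m/s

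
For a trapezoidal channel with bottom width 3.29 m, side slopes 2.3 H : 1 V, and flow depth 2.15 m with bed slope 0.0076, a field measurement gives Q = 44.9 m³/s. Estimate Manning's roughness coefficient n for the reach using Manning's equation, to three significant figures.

A = (b + z·y)·y = (3.29 + 2.3×2.15)×2.15 = 17.71 m²
P = b + 2y√(1+z²) = 3.29 + 2×2.15×√(1+2.3²) = 14.07 m
R = A/P = 17.71/14.07 = 1.258 m
n = (1/Q)·A·R^(2/3)·S^(1/2) = (1/44.9) × 17.71 × 1.165 × 0.08718 = 0.04006

0.0401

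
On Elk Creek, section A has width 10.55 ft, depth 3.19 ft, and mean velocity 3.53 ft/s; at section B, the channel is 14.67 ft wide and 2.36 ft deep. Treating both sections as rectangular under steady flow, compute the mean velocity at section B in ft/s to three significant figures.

3.43 ft/s

Q = A₁V₁ = (10.55×3.19) × 3.53 = 118.8 ft³/s
A₂ = 14.67 × 2.36 = 34.62 ft²
V₂ = Q/A₂ = 118.8/34.62 = 3.431 ft/s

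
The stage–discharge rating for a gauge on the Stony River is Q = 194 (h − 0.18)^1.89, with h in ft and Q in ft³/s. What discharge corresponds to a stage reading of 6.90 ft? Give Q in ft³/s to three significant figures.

7100 ft³/s

Q = 194 × (6.90 − 0.18)^1.89 = 194 × 6.72^1.89 = 7104 ft³/s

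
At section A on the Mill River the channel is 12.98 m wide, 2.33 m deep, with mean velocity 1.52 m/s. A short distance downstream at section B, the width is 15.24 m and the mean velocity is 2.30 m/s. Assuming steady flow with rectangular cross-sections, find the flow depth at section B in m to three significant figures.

Q = A₁V₁ = (12.98×2.33) × 1.52 = 45.97 m³/s
d₂ = Q/(b₂ V₂) = 45.97/(15.24×2.30) = 1.311 m

1.31 m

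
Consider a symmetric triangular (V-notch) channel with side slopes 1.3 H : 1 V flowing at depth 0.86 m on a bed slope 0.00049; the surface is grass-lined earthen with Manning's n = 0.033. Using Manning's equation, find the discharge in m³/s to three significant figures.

A = z·y² = 1.3×0.86² = 0.9615 m²
P = 2y√(1+z²) = 2×0.86×√(1+1.3²) = 2.821 m
R = A/P = 0.9615/2.821 = 0.3408 m
Q = (1/n)·A·R^(2/3)·S^(1/2) = (1/0.033) × 0.9615 × 0.3408^(2/3) × 0.00049^(1/2) = 0.3147 m³/s

0.315 m³/s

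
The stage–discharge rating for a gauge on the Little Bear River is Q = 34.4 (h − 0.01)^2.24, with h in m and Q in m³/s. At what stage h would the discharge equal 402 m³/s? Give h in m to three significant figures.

3.01 m

h − h₀ = (Q/C)^(1/b) = (402/34.4)^(1/2.24) = 2.997 m
h = 0.01 + 2.997 = 3.007 m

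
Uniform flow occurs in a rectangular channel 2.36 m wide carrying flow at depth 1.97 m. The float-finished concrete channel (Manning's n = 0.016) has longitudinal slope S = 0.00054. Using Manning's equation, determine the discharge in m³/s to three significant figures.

5.51 m³/s

A = b·y = 2.36 × 1.97 = 4.649 m²
P = b + 2y = 2.36 + 2×1.97 = 6.300 m
R = A/P = 4.649/6.300 = 0.7380 m
Q = (1/n)·A·R^(2/3)·S^(1/2) = (1/0.016) × 4.649 × 0.7380^(2/3) × 0.00054^(1/2) = 5.514 m³/s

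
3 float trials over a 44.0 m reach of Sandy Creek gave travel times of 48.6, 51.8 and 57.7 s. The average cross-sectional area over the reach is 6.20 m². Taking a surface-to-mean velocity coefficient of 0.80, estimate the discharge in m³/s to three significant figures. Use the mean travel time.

t̄ = (48.6 + 51.8 + 57.7) / 3 = 52.7 s
v_surface = L / t̄ = 44.0 / 52.7 = 0.8349 m/s
v_mean = 0.80 × 0.8349 = 0.6679 m/s
Q = A × v_mean = 6.20 × 0.6679 = 4.141 m³/s

4.14 m³/s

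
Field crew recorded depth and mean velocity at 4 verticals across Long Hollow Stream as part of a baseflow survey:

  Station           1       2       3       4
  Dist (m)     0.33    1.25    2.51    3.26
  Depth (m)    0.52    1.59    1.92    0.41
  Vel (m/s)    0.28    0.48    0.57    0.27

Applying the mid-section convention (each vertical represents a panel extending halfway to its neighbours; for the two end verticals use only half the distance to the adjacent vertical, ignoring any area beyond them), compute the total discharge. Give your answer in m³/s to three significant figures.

2.04 m³/s

w_1 = (1.25 − 0.33)/2 = 0.46 m; q_1 = 0.28 × 0.52 × 0.46 = 0.06698 m³/s
w_2 = (2.51 − 0.33)/2 = 1.09 m; q_2 = 0.48 × 1.59 × 1.09 = 0.8319 m³/s
w_3 = (3.26 − 1.25)/2 = 1.005 m; q_3 = 0.57 × 1.92 × 1.005 = 1.100 m³/s
w_4 = (3.26 − 2.51)/2 = 0.375 m; q_4 = 0.27 × 0.41 × 0.375 = 0.04151 m³/s
Q = Σ qᵢ = 2.040 m³/s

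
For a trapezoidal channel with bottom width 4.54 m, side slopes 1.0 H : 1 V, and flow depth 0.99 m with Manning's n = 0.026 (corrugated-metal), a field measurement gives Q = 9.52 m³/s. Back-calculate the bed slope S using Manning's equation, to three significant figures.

A = (b + z·y)·y = (4.54 + 1.0×0.99)×0.99 = 5.475 m²
P = b + 2y√(1+z²) = 4.54 + 2×0.99×√(1+1.0²) = 7.340 m
R = A/P = 5.475/7.340 = 0.7459 m
S = (Q·n / (1·A·R^(2/3)))² = (9.52×0.026 / (1×5.475×0.8224))² = 0.003022

0.00302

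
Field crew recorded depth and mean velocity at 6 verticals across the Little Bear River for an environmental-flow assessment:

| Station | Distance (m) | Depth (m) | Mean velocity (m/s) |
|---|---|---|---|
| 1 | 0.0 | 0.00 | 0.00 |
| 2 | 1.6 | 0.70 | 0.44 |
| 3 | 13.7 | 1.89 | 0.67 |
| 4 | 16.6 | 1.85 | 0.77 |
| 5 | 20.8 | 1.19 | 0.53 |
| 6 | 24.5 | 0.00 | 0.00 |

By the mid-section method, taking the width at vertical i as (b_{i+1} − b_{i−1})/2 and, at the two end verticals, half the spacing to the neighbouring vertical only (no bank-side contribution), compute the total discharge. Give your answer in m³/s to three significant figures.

w_2 = (13.7 − 0.0)/2 = 6.85 m; q_2 = 0.44 × 0.70 × 6.85 = 2.110 m³/s
w_3 = (16.6 − 1.6)/2 = 7.5 m; q_3 = 0.67 × 1.89 × 7.5 = 9.497 m³/s
w_4 = (20.8 − 13.7)/2 = 3.55 m; q_4 = 0.77 × 1.85 × 3.55 = 5.057 m³/s
w_5 = (24.5 − 16.6)/2 = 3.95 m; q_5 = 0.53 × 1.19 × 3.95 = 2.491 m³/s
Stations 1, 6 contribute zero (depth or velocity is 0).
Q = Σ qᵢ = 19.16 m³/s

19.2 m³/s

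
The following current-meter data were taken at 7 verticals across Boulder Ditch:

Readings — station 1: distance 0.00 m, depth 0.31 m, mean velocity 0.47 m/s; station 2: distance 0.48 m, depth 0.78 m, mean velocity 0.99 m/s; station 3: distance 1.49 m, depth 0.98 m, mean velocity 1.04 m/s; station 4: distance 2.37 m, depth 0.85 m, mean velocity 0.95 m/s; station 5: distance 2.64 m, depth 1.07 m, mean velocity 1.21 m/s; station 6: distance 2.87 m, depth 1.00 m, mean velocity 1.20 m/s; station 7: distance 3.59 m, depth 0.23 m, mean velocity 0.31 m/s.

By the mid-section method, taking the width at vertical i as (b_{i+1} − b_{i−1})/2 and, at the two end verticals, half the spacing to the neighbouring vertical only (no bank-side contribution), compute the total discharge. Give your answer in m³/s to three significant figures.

w_1 = (0.48 − 0.00)/2 = 0.24 m; q_1 = 0.47 × 0.31 × 0.24 = 0.03497 m³/s
w_2 = (1.49 − 0.00)/2 = 0.745 m; q_2 = 0.99 × 0.78 × 0.745 = 0.5753 m³/s
w_3 = (2.37 − 0.48)/2 = 0.945 m; q_3 = 1.04 × 0.98 × 0.945 = 0.9631 m³/s
w_4 = (2.64 − 1.49)/2 = 0.575 m; q_4 = 0.95 × 0.85 × 0.575 = 0.4643 m³/s
w_5 = (2.87 − 2.37)/2 = 0.25 m; q_5 = 1.21 × 1.07 × 0.25 = 0.3237 m³/s
w_6 = (3.59 − 2.64)/2 = 0.475 m; q_6 = 1.20 × 1.00 × 0.475 = 0.5700 m³/s
w_7 = (3.59 − 2.87)/2 = 0.36 m; q_7 = 0.31 × 0.23 × 0.36 = 0.02567 m³/s
Q = Σ qᵢ = 2.957 m³/s

2.96 m³/s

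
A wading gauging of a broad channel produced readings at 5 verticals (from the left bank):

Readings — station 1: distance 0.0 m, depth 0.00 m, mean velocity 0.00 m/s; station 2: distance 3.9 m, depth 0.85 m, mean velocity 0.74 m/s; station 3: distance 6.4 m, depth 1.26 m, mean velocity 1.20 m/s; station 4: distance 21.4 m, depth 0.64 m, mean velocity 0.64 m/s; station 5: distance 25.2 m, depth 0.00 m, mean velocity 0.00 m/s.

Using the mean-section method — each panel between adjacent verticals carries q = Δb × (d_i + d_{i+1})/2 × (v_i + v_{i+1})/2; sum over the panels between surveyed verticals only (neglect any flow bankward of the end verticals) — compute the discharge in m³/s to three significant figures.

Panel 1-2: Δb = 3.9 m, d̄ = (0.00+0.85)/2 = 0.425, v̄ = (0.00+0.74)/2 = 0.37 → q = 3.9×0.425×0.37 = 0.6133 m³/s
Panel 2-3: Δb = 2.5 m, d̄ = (0.85+1.26)/2 = 1.055, v̄ = (0.74+1.20)/2 = 0.97 → q = 2.5×1.055×0.97 = 2.558 m³/s
Panel 3-4: Δb = 15 m, d̄ = (1.26+0.64)/2 = 0.95, v̄ = (1.20+0.64)/2 = 0.92 → q = 15×0.95×0.92 = 13.11 m³/s
Panel 4-5: Δb = 3.8 m, d̄ = (0.64+0.00)/2 = 0.32, v̄ = (0.64+0.00)/2 = 0.32 → q = 3.8×0.32×0.32 = 0.3891 m³/s
Q = Σ q = 16.67 m³/s

16.7 m³/s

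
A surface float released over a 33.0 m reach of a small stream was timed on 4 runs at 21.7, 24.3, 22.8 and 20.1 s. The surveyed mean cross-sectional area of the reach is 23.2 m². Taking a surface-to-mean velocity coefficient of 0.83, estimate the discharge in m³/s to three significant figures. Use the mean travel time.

28.6 m³/s

t̄ = (21.7 + 24.3 + 22.8 + 20.1) / 4 = 22.225 s
v_surface = L / t̄ = 33.0 / 22.225 = 1.485 m/s
v_mean = 0.83 × 1.485 = 1.232 m/s
Q = A × v_mean = 23.2 × 1.232 = 28.59 m³/s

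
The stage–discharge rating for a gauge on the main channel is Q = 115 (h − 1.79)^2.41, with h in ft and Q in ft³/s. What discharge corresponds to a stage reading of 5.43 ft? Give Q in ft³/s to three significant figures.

Q = 115 × (5.43 − 1.79)^2.41 = 115 × 3.64^2.41 = 2588 ft³/s

2590 ft³/s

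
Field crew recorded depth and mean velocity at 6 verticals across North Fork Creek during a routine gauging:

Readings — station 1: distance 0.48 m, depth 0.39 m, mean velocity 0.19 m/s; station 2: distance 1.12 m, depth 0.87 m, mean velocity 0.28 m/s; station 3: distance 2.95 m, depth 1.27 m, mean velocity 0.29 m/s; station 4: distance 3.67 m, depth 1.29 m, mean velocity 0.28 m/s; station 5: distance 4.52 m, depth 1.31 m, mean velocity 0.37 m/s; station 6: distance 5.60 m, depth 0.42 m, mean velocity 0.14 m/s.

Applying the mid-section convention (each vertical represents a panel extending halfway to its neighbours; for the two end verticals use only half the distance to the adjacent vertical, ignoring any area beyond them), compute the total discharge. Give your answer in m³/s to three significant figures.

w_1 = (1.12 − 0.48)/2 = 0.32 m; q_1 = 0.19 × 0.39 × 0.32 = 0.02371 m³/s
w_2 = (2.95 − 0.48)/2 = 1.235 m; q_2 = 0.28 × 0.87 × 1.235 = 0.3008 m³/s
w_3 = (3.67 − 1.12)/2 = 1.275 m; q_3 = 0.29 × 1.27 × 1.275 = 0.4696 m³/s
w_4 = (4.52 − 2.95)/2 = 0.785 m; q_4 = 0.28 × 1.29 × 0.785 = 0.2835 m³/s
w_5 = (5.60 − 3.67)/2 = 0.965 m; q_5 = 0.37 × 1.31 × 0.965 = 0.4677 m³/s
w_6 = (5.60 − 4.52)/2 = 0.54 m; q_6 = 0.14 × 0.42 × 0.54 = 0.03175 m³/s
Q = Σ qᵢ = 1.577 m³/s

1.58 m³/s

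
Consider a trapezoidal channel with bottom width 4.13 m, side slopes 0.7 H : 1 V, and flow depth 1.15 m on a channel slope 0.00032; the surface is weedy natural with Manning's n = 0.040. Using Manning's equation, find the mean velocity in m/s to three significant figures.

0.391 m/s

A = (b + z·y)·y = (4.13 + 0.7×1.15)×1.15 = 5.675 m²
P = b + 2y√(1+z²) = 4.13 + 2×1.15×√(1+0.7²) = 6.938 m
R = A/P = 5.675/6.938 = 0.8181 m
Q = (1/n)·A·R^(2/3)·S^(1/2) = (1/0.040) × 5.675 × 0.8181^(2/3) × 0.00032^(1/2) = 2.220 m³/s
V = Q/A = 2.220/5.675 = 0.3912 m/s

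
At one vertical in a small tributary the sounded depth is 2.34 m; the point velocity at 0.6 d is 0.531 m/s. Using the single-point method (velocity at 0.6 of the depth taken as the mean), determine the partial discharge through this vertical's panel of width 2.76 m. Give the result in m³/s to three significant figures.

v̄ = v₀.₆ = 0.531 m/s
q = v̄ × d × w = 0.5310 × 2.34 × 2.76 = 3.429 m³/s

3.43 m³/s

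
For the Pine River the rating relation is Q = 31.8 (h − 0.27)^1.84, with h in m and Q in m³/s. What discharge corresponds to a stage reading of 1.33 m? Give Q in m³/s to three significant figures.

35.4 m³/s

Q = 31.8 × (1.33 − 0.27)^1.84 = 31.8 × 1.06^1.84 = 35.40 m³/s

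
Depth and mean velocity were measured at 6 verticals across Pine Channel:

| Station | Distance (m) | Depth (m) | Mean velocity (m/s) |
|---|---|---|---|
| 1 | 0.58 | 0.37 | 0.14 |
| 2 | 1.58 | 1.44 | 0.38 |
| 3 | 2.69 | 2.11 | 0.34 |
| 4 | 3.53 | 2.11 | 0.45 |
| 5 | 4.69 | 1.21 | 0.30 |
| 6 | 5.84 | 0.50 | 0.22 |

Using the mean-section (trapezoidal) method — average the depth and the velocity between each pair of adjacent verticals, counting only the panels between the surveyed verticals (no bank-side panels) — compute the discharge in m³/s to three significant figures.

2.62 m³/s

Panel 1-2: Δb = 1 m, d̄ = (0.37+1.44)/2 = 0.905, v̄ = (0.14+0.38)/2 = 0.26 → q = 1×0.905×0.26 = 0.2353 m³/s
Panel 2-3: Δb = 1.11 m, d̄ = (1.44+2.11)/2 = 1.775, v̄ = (0.38+0.34)/2 = 0.36 → q = 1.11×1.775×0.36 = 0.7093 m³/s
Panel 3-4: Δb = 0.84 m, d̄ = (2.11+2.11)/2 = 2.11, v̄ = (0.34+0.45)/2 = 0.395 → q = 0.84×2.11×0.395 = 0.7001 m³/s
Panel 4-5: Δb = 1.16 m, d̄ = (2.11+1.21)/2 = 1.66, v̄ = (0.45+0.30)/2 = 0.375 → q = 1.16×1.66×0.375 = 0.7221 m³/s
Panel 5-6: Δb = 1.15 m, d̄ = (1.21+0.50)/2 = 0.855, v̄ = (0.30+0.22)/2 = 0.26 → q = 1.15×0.855×0.26 = 0.2556 m³/s
Q = Σ q = 2.622 m³/s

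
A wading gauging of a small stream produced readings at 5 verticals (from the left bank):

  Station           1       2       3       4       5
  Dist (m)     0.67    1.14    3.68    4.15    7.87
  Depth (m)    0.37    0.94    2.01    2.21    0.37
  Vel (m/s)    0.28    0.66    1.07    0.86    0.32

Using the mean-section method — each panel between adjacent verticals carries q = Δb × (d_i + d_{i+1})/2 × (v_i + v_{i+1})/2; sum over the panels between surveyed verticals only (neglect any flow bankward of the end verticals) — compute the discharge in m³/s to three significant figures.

Panel 1-2: Δb = 0.47 m, d̄ = (0.37+0.94)/2 = 0.655, v̄ = (0.28+0.66)/2 = 0.47 → q = 0.47×0.655×0.47 = 0.1447 m³/s
Panel 2-3: Δb = 2.54 m, d̄ = (0.94+2.01)/2 = 1.475, v̄ = (0.66+1.07)/2 = 0.865 → q = 2.54×1.475×0.865 = 3.241 m³/s
Panel 3-4: Δb = 0.47 m, d̄ = (2.01+2.21)/2 = 2.11, v̄ = (1.07+0.86)/2 = 0.965 → q = 0.47×2.11×0.965 = 0.9570 m³/s
Panel 4-5: Δb = 3.72 m, d̄ = (2.21+0.37)/2 = 1.29, v̄ = (0.86+0.32)/2 = 0.59 → q = 3.72×1.29×0.59 = 2.831 m³/s
Q = Σ q = 7.174 m³/s

7.17 m³/s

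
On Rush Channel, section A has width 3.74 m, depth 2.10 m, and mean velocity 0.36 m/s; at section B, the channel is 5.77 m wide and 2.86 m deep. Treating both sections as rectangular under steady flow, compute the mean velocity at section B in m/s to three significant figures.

Q = A₁V₁ = (3.74×2.10) × 0.36 = 2.827 m³/s
A₂ = 5.77 × 2.86 = 16.50 m²
V₂ = Q/A₂ = 2.827/16.50 = 0.1713 m/s

0.171 m/s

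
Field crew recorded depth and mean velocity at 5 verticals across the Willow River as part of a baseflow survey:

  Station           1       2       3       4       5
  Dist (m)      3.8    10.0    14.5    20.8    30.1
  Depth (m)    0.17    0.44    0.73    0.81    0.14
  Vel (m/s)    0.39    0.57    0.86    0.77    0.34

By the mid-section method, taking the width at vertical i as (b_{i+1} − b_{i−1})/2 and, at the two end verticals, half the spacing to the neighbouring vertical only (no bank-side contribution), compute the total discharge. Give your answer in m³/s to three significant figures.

w_1 = (10.0 − 3.8)/2 = 3.1 m; q_1 = 0.39 × 0.17 × 3.1 = 0.2055 m³/s
w_2 = (14.5 − 3.8)/2 = 5.35 m; q_2 = 0.57 × 0.44 × 5.35 = 1.342 m³/s
w_3 = (20.8 − 10.0)/2 = 5.4 m; q_3 = 0.86 × 0.73 × 5.4 = 3.390 m³/s
w_4 = (30.1 − 14.5)/2 = 7.8 m; q_4 = 0.77 × 0.81 × 7.8 = 4.865 m³/s
w_5 = (30.1 − 20.8)/2 = 4.65 m; q_5 = 0.34 × 0.14 × 4.65 = 0.2213 m³/s
Q = Σ qᵢ = 10.02 m³/s

10.0 m³/s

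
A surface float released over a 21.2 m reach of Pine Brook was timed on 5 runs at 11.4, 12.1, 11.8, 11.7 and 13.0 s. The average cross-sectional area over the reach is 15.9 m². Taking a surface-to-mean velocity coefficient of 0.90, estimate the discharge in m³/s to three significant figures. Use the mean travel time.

25.3 m³/s

t̄ = (11.4 + 12.1 + 11.8 + 11.7 + 13.0) / 5 = 12 s
v_surface = L / t̄ = 21.2 / 12 = 1.767 m/s
v_mean = 0.90 × 1.767 = 1.590 m/s
Q = A × v_mean = 15.9 × 1.590 = 25.28 m³/s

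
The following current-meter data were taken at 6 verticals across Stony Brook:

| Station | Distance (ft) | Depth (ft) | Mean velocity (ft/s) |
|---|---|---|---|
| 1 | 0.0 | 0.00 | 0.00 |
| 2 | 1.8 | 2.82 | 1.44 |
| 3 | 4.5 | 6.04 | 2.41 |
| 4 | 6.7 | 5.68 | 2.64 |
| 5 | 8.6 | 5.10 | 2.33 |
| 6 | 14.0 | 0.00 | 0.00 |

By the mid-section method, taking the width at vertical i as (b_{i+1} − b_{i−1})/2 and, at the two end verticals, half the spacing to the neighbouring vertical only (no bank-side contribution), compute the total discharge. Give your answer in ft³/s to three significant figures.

119 ft³/s

w_2 = (4.5 − 0.0)/2 = 2.25 ft; q_2 = 1.44 × 2.82 × 2.25 = 9.137 ft³/s
w_3 = (6.7 − 1.8)/2 = 2.45 ft; q_3 = 2.41 × 6.04 × 2.45 = 35.66 ft³/s
w_4 = (8.6 − 4.5)/2 = 2.05 ft; q_4 = 2.64 × 5.68 × 2.05 = 30.74 ft³/s
w_5 = (14.0 − 6.7)/2 = 3.65 ft; q_5 = 2.33 × 5.10 × 3.65 = 43.37 ft³/s
Stations 1, 6 contribute zero (depth or velocity is 0).
Q = Σ qᵢ = 118.9 ft³/s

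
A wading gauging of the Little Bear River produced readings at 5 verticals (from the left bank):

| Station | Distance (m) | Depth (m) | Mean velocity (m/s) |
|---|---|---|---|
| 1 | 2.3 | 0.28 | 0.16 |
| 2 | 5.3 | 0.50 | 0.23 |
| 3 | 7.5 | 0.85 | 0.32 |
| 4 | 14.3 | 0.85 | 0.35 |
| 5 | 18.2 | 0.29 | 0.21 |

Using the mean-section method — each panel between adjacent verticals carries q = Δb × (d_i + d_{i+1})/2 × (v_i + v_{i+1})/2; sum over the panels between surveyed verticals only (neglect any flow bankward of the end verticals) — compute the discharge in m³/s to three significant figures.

Panel 1-2: Δb = 3 m, d̄ = (0.28+0.50)/2 = 0.39, v̄ = (0.16+0.23)/2 = 0.195 → q = 3×0.39×0.195 = 0.2282 m³/s
Panel 2-3: Δb = 2.2 m, d̄ = (0.50+0.85)/2 = 0.675, v̄ = (0.23+0.32)/2 = 0.275 → q = 2.2×0.675×0.275 = 0.4084 m³/s
Panel 3-4: Δb = 6.8 m, d̄ = (0.85+0.85)/2 = 0.85, v̄ = (0.32+0.35)/2 = 0.335 → q = 6.8×0.85×0.335 = 1.936 m³/s
Panel 4-5: Δb = 3.9 m, d̄ = (0.85+0.29)/2 = 0.57, v̄ = (0.35+0.21)/2 = 0.28 → q = 3.9×0.57×0.28 = 0.6224 m³/s
Q = Σ q = 3.195 m³/s

3.20 m³/s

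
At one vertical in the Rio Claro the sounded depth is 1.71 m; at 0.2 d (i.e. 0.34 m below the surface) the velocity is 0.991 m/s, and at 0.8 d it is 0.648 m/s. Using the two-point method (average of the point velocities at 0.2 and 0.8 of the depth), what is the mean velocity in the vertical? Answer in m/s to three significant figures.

0.820 m/s

v̄ = (0.991 + 0.648) / 2 = 0.8195 m/s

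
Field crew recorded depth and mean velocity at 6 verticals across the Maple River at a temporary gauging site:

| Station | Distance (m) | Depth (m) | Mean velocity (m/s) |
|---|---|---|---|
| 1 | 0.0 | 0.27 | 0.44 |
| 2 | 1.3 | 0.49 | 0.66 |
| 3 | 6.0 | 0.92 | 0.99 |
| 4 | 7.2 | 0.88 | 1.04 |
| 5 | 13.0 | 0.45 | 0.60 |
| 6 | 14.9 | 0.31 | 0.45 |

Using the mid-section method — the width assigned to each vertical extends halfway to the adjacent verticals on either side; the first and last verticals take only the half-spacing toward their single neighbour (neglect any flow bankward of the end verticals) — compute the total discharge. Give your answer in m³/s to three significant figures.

w_1 = (1.3 − 0.0)/2 = 0.65 m; q_1 = 0.44 × 0.27 × 0.65 = 0.07722 m³/s
w_2 = (6.0 − 0.0)/2 = 3 m; q_2 = 0.66 × 0.49 × 3 = 0.9702 m³/s
w_3 = (7.2 − 1.3)/2 = 2.95 m; q_3 = 0.99 × 0.92 × 2.95 = 2.687 m³/s
w_4 = (13.0 − 6.0)/2 = 3.5 m; q_4 = 1.04 × 0.88 × 3.5 = 3.203 m³/s
w_5 = (14.9 − 7.2)/2 = 3.85 m; q_5 = 0.60 × 0.45 × 3.85 = 1.040 m³/s
w_6 = (14.9 − 13.0)/2 = 0.95 m; q_6 = 0.45 × 0.31 × 0.95 = 0.1325 m³/s
Q = Σ qᵢ = 8.110 m³/s

8.11 m³/s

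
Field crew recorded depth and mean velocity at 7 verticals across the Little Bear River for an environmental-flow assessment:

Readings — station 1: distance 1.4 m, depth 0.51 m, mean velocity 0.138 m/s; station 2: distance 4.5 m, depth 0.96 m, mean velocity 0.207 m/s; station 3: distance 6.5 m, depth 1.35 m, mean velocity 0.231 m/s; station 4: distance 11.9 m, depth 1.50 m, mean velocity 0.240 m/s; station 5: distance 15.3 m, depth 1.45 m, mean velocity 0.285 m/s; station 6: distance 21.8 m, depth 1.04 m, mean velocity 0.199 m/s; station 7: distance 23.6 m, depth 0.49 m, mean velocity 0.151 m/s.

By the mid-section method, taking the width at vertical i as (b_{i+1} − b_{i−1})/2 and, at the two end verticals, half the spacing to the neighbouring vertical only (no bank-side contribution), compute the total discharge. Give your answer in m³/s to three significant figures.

w_1 = (4.5 − 1.4)/2 = 1.55 m; q_1 = 0.138 × 0.51 × 1.55 = 0.1091 m³/s
w_2 = (6.5 − 1.4)/2 = 2.55 m; q_2 = 0.207 × 0.96 × 2.55 = 0.5067 m³/s
w_3 = (11.9 − 4.5)/2 = 3.7 m; q_3 = 0.231 × 1.35 × 3.7 = 1.154 m³/s
w_4 = (15.3 − 6.5)/2 = 4.4 m; q_4 = 0.240 × 1.50 × 4.4 = 1.584 m³/s
w_5 = (21.8 − 11.9)/2 = 4.95 m; q_5 = 0.285 × 1.45 × 4.95 = 2.046 m³/s
w_6 = (23.6 − 15.3)/2 = 4.15 m; q_6 = 0.199 × 1.04 × 4.15 = 0.8589 m³/s
w_7 = (23.6 − 21.8)/2 = 0.9 m; q_7 = 0.151 × 0.49 × 0.9 = 0.06659 m³/s
Q = Σ qᵢ = 6.325 m³/s

6.32 m³/s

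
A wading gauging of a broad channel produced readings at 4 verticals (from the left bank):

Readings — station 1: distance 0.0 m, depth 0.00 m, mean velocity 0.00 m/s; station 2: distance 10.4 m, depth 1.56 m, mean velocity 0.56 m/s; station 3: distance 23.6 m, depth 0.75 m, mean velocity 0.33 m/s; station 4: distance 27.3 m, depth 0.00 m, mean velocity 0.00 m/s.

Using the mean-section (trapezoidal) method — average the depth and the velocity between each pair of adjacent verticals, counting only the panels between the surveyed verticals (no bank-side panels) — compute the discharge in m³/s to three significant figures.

9.28 m³/s

Panel 1-2: Δb = 10.4 m, d̄ = (0.00+1.56)/2 = 0.78, v̄ = (0.00+0.56)/2 = 0.28 → q = 10.4×0.78×0.28 = 2.271 m³/s
Panel 2-3: Δb = 13.2 m, d̄ = (1.56+0.75)/2 = 1.155, v̄ = (0.56+0.33)/2 = 0.445 → q = 13.2×1.155×0.445 = 6.784 m³/s
Panel 3-4: Δb = 3.7 m, d̄ = (0.75+0.00)/2 = 0.375, v̄ = (0.33+0.00)/2 = 0.165 → q = 3.7×0.375×0.165 = 0.2289 m³/s
Q = Σ q = 9.285 m³/s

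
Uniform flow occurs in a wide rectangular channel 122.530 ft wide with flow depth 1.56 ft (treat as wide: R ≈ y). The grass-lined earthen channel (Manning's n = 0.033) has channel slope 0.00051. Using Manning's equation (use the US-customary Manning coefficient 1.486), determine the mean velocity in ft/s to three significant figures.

A = b·y = 122.530 × 1.56 = 191.1 ft²
Wide channel: R ≈ y = 1.56 ft
Q = (1.486/n)·A·R^(2/3)·S^(1/2) = (1.486/0.033) × 191.1 × 1.560^(2/3) × 0.00051^(1/2) = 261.5 ft³/s
V = Q/A = 261.5/191.1 = 1.368 ft/s

1.37 ft/s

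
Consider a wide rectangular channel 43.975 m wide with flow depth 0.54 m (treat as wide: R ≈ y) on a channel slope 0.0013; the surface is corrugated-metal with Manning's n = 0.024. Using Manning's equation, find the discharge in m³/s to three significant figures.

A = b·y = 43.975 × 0.54 = 23.75 m²
Wide channel: R ≈ y = 0.54 m
Q = (1/n)·A·R^(2/3)·S^(1/2) = (1/0.024) × 23.75 × 0.5400^(2/3) × 0.0013^(1/2) = 23.66 m³/s

23.7 m³/s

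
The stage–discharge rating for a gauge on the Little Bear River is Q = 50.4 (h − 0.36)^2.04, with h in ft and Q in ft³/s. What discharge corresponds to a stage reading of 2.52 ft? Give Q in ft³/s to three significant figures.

243 ft³/s

Q = 50.4 × (2.52 − 0.36)^2.04 = 50.4 × 2.16^2.04 = 242.5 ft³/s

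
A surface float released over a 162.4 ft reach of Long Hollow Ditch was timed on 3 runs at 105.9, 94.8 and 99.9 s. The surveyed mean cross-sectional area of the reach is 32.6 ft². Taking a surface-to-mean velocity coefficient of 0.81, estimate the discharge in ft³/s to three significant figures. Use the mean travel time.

t̄ = (105.9 + 94.8 + 99.9) / 3 = 100.2 s
v_surface = L / t̄ = 162.4 / 100.2 = 1.621 ft/s
v_mean = 0.81 × 1.621 = 1.313 ft/s
Q = A × v_mean = 32.6 × 1.313 = 42.80 ft³/s

42.8 ft³/s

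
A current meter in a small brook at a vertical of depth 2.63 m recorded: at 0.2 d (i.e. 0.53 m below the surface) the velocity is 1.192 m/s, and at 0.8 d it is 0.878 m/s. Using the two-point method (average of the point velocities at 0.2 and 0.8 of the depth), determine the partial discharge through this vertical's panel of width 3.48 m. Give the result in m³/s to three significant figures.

v̄ = (1.192 + 0.878) / 2 = 1.035 m/s
q = v̄ × d × w = 1.035 × 2.63 × 3.48 = 9.473 m³/s

9.47 m³/s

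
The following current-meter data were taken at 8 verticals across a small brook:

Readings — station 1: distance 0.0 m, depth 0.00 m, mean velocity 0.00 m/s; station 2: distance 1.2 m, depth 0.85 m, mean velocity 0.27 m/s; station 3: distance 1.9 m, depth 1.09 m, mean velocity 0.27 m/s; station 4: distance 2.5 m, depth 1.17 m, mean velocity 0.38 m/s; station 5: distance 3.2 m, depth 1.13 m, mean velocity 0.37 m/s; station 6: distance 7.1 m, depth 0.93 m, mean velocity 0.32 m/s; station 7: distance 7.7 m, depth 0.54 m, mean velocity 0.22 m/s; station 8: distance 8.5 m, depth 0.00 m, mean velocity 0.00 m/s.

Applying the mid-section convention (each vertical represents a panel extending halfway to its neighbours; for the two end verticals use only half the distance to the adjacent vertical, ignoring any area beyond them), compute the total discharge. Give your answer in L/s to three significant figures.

2410 L/s

w_2 = (1.9 − 0.0)/2 = 0.95 m; q_2 = 0.27 × 0.85 × 0.95 = 0.2180 m³/s
w_3 = (2.5 − 1.2)/2 = 0.65 m; q_3 = 0.27 × 1.09 × 0.65 = 0.1913 m³/s
w_4 = (3.2 − 1.9)/2 = 0.65 m; q_4 = 0.38 × 1.17 × 0.65 = 0.2890 m³/s
w_5 = (7.1 − 2.5)/2 = 2.3 m; q_5 = 0.37 × 1.13 × 2.3 = 0.9616 m³/s
w_6 = (7.7 − 3.2)/2 = 2.25 m; q_6 = 0.32 × 0.93 × 2.25 = 0.6696 m³/s
w_7 = (8.5 − 7.1)/2 = 0.7 m; q_7 = 0.22 × 0.54 × 0.7 = 0.08316 m³/s
Stations 1, 8 contribute zero (depth or velocity is 0).
Q = Σ qᵢ = 2.413 m³/s
= 2.413 × 1000 = 2413 L/s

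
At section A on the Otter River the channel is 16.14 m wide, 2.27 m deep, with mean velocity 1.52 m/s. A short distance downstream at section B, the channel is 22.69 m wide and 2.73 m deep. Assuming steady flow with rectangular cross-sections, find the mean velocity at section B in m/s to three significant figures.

Q = A₁V₁ = (16.14×2.27) × 1.52 = 55.69 m³/s
A₂ = 22.69 × 2.73 = 61.94 m²
V₂ = Q/A₂ = 55.69/61.94 = 0.8990 m/s

0.899 m/s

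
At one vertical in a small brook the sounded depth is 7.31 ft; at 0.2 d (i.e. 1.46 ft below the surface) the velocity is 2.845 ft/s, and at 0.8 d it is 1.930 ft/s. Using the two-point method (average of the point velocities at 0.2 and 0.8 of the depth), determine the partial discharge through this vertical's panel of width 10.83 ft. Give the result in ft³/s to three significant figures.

189 ft³/s

v̄ = (2.845 + 1.930) / 2 = 2.388 ft/s
q = v̄ × d × w = 2.388 × 7.31 × 10.83 = 189.0 ft³/s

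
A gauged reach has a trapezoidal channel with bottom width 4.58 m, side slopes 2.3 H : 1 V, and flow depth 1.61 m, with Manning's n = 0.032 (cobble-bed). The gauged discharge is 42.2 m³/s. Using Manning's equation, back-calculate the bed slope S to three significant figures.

A = (b + z·y)·y = (4.58 + 2.3×1.61)×1.61 = 13.34 m²
P = b + 2y√(1+z²) = 4.58 + 2×1.61×√(1+2.3²) = 12.66 m
R = A/P = 13.34/12.66 = 1.054 m
S = (Q·n / (1·A·R^(2/3)))² = (42.2×0.032 / (1×13.34×1.036))² = 0.009563

0.00956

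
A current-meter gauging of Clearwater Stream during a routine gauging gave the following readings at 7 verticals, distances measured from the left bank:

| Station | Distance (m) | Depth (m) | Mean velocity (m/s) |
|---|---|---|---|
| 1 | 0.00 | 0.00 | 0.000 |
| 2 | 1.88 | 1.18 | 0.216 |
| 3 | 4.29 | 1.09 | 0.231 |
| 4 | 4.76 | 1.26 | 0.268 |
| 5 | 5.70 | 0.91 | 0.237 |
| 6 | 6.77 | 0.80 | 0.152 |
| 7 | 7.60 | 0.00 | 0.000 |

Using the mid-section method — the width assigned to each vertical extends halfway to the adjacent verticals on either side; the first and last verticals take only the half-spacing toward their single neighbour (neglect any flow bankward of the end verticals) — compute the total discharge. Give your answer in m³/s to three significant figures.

1.48 m³/s

w_2 = (4.29 − 0.00)/2 = 2.145 m; q_2 = 0.216 × 1.18 × 2.145 = 0.5467 m³/s
w_3 = (4.76 − 1.88)/2 = 1.44 m; q_3 = 0.231 × 1.09 × 1.44 = 0.3626 m³/s
w_4 = (5.70 − 4.29)/2 = 0.705 m; q_4 = 0.268 × 1.26 × 0.705 = 0.2381 m³/s
w_5 = (6.77 − 4.76)/2 = 1.005 m; q_5 = 0.237 × 0.91 × 1.005 = 0.2167 m³/s
w_6 = (7.60 − 5.70)/2 = 0.95 m; q_6 = 0.152 × 0.80 × 0.95 = 0.1155 m³/s
Stations 1, 7 contribute zero (depth or velocity is 0).
Q = Σ qᵢ = 1.480 m³/s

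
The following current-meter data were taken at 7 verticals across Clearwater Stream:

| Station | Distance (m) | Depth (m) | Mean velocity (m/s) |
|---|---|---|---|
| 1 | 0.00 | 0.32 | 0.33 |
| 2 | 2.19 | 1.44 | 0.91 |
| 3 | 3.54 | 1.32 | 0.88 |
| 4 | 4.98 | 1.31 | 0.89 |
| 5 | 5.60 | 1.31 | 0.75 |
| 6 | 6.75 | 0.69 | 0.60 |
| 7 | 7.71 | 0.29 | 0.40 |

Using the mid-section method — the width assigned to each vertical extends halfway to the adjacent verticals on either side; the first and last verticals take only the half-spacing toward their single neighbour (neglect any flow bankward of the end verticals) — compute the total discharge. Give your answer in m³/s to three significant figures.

6.62 m³/s

w_1 = (2.19 − 0.00)/2 = 1.095 m; q_1 = 0.33 × 0.32 × 1.095 = 0.1156 m³/s
w_2 = (3.54 − 0.00)/2 = 1.77 m; q_2 = 0.91 × 1.44 × 1.77 = 2.319 m³/s
w_3 = (4.98 − 2.19)/2 = 1.395 m; q_3 = 0.88 × 1.32 × 1.395 = 1.620 m³/s
w_4 = (5.60 − 3.54)/2 = 1.03 m; q_4 = 0.89 × 1.31 × 1.03 = 1.201 m³/s
w_5 = (6.75 − 4.98)/2 = 0.885 m; q_5 = 0.75 × 1.31 × 0.885 = 0.8695 m³/s
w_6 = (7.71 − 5.60)/2 = 1.055 m; q_6 = 0.60 × 0.69 × 1.055 = 0.4368 m³/s
w_7 = (7.71 − 6.75)/2 = 0.48 m; q_7 = 0.40 × 0.29 × 0.48 = 0.05568 m³/s
Q = Σ qᵢ = 6.618 m³/s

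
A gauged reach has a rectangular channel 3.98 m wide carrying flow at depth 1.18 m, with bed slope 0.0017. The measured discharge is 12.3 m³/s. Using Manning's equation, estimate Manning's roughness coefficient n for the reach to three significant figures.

0.0129

A = b·y = 3.98 × 1.18 = 4.696 m²
P = b + 2y = 3.98 + 2×1.18 = 6.340 m
R = A/P = 4.696/6.340 = 0.7408 m
n = (1/Q)·A·R^(2/3)·S^(1/2) = (1/12.3) × 4.696 × 0.8187 × 0.04123 = 0.01289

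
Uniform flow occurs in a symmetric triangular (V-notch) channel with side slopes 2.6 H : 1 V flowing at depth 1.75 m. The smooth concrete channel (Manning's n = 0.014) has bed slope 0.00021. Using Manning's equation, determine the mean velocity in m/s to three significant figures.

A = z·y² = 2.6×1.75² = 7.963 m²
P = 2y√(1+z²) = 2×1.75×√(1+2.6²) = 9.750 m
R = A/P = 7.963/9.750 = 0.8167 m
Q = (1/n)·A·R^(2/3)·S^(1/2) = (1/0.014) × 7.963 × 0.8167^(2/3) × 0.00021^(1/2) = 7.201 m³/s
V = Q/A = 7.201/7.963 = 0.9044 m/s

0.904 m/s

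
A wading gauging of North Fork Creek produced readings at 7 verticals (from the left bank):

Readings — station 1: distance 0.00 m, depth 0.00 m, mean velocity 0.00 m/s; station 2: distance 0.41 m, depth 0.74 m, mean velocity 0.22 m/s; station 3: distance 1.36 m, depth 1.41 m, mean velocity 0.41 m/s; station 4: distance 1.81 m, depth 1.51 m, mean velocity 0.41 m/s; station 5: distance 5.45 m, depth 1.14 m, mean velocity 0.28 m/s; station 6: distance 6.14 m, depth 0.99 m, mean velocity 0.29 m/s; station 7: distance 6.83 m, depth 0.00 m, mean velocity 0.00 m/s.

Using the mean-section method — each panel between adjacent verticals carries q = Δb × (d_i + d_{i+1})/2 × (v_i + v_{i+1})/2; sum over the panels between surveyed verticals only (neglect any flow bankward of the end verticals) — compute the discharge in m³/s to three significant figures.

Panel 1-2: Δb = 0.41 m, d̄ = (0.00+0.74)/2 = 0.37, v̄ = (0.00+0.22)/2 = 0.11 → q = 0.41×0.37×0.11 = 0.01669 m³/s
Panel 2-3: Δb = 0.95 m, d̄ = (0.74+1.41)/2 = 1.075, v̄ = (0.22+0.41)/2 = 0.315 → q = 0.95×1.075×0.315 = 0.3217 m³/s
Panel 3-4: Δb = 0.45 m, d̄ = (1.41+1.51)/2 = 1.46, v̄ = (0.41+0.41)/2 = 0.41 → q = 0.45×1.46×0.41 = 0.2694 m³/s
Panel 4-5: Δb = 3.64 m, d̄ = (1.51+1.14)/2 = 1.325, v̄ = (0.41+0.28)/2 = 0.345 → q = 3.64×1.325×0.345 = 1.664 m³/s
Panel 5-6: Δb = 0.69 m, d̄ = (1.14+0.99)/2 = 1.065, v̄ = (0.28+0.29)/2 = 0.285 → q = 0.69×1.065×0.285 = 0.2094 m³/s
Panel 6-7: Δb = 0.69 m, d̄ = (0.99+0.00)/2 = 0.495, v̄ = (0.29+0.00)/2 = 0.145 → q = 0.69×0.495×0.145 = 0.04952 m³/s
Q = Σ q = 2.531 m³/s

2.53 m³/s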